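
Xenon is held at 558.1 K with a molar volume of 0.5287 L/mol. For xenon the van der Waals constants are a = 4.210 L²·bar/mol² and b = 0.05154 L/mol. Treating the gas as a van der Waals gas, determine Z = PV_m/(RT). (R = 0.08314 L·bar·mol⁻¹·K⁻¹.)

P = RT/(V_m − b) − a/V_m² = (0.08314)(558.1)/(0.5287 − 0.05154) − 4.210/(0.5287)²
  = 46.400/0.47716 − 15.061 = 97.242 − 15.061 = 82.181 bar
Z = PV_m/(RT) = (82.181)(0.5287)/((0.08314)(558.1)) = 43.449/46.400 = 0.9364

Z ≈ 0.9364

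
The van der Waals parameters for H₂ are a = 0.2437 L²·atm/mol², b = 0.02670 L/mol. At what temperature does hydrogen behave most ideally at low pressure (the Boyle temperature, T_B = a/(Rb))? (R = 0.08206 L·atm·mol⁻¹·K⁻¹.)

For a van der Waals gas the second virial coefficient B₂ = b − a/(RT) vanishes at T_B = a/(Rb).
T_B = 0.2437/(0.08206×0.02670) = 0.2437/0.0021910 = 111.2 K

T_B ≈ 111.2 K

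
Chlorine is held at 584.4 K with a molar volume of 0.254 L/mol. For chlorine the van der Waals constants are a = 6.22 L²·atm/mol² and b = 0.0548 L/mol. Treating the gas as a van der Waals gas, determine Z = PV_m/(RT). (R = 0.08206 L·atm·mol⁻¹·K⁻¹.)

P = RT/(V_m − b) − a/V_m² = (0.08206)(584.4)/(0.254 − 0.0548) − 6.22/(0.254)²
  = 47.956/0.19920 − 96.410 = 240.74 − 96.410 = 144.33 atm
Z = PV_m/(RT) = (144.33)(0.254)/((0.08206)(584.4)) = 36.660/47.956 = 0.7645

Z ≈ 0.7645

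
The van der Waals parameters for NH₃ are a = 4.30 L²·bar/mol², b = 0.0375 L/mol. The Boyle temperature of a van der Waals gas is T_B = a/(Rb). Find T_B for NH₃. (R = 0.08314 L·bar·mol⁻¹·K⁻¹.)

For a van der Waals gas the second virial coefficient B₂ = b − a/(RT) vanishes at T_B = a/(Rb).
T_B = 4.30/(0.08314×0.0375) = 4.30/0.0031178 = 1379 K

T_B ≈ 1379 K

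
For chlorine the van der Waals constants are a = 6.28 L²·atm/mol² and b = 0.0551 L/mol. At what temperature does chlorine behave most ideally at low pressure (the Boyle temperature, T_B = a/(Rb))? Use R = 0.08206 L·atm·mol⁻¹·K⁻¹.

For a van der Waals gas the second virial coefficient B₂ = b − a/(RT) vanishes at T_B = a/(Rb).
T_B = 6.28/(0.08206×0.0551) = 6.28/0.0045215 = 1389 K

T_B ≈ 1389 K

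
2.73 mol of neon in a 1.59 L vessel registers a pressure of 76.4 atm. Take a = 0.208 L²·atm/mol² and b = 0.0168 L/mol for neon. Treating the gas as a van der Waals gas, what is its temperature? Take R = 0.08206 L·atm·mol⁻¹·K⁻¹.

T ≈ 530.8 K

T = (P + a n²/V²)(V − nb)/(nR)
P + a n²/V² = 76.4 + (0.208)(2.73)²/(1.59)² = 77.013 atm
V − nb = 1.59 − (2.73)(0.0168) = 1.5441 L
T = (77.013)(1.5441)/((2.73)(0.08206)) = 530.8 K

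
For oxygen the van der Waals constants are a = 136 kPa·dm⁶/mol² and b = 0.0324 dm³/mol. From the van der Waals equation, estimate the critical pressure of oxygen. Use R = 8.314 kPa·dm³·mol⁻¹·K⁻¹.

For a van der Waals gas, P_c = a/(27b²).
P_c = 136/(27×(0.0324)²) = 136/0.028344 = 4798 kPa

P_c ≈ 4798 kPa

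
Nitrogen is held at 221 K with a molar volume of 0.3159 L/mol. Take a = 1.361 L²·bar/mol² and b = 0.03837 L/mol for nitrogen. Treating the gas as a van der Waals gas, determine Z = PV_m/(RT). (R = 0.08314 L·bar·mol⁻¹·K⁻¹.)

Z ≈ 0.9038

P = RT/(V_m − b) − a/V_m² = (0.08314)(221)/(0.3159 − 0.03837) − 1.361/(0.3159)²
  = 18.374/0.27753 − 13.638 = 66.205 − 13.638 = 52.567 bar
Z = PV_m/(RT) = (52.567)(0.3159)/((0.08314)(221)) = 16.606/18.374 = 0.9038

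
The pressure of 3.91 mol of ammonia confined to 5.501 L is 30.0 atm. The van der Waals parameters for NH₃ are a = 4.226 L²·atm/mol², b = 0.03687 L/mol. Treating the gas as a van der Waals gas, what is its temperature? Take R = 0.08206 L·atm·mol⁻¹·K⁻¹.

T = (P + a n²/V²)(V − nb)/(nR)
P + a n²/V² = 30.0 + (4.226)(3.91)²/(5.501)² = 32.135 atm
V − nb = 5.501 − (3.91)(0.03687) = 5.3568 L
T = (32.135)(5.3568)/((3.91)(0.08206)) = 536.5 K

T ≈ 536.5 K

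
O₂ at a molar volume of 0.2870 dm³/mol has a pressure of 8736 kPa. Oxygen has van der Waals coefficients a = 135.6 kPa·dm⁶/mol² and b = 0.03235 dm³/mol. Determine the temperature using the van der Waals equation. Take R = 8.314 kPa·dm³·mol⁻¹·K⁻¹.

T ≈ 318.0 K

T = (P + a/V_m²)(V_m − b)/R
P + a/V_m² = 8736 + 135.6/(0.2870)² = 10382 kPa
V_m − b = 0.2870 − 0.03235 = 0.25465 dm³/mol
T = (10382)(0.25465)/8.314 = 318.0 K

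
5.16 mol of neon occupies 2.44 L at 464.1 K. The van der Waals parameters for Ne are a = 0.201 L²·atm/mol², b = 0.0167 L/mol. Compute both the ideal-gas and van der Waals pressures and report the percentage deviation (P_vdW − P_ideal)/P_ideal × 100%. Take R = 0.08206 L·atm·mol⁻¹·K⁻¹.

Ideal: P_ideal = nRT/V = (5.16)(0.08206)(464.1)/2.44 = 80.5384 atm
vdW: P = nRT/(V − nb) − a n²/V² = 196.514/2.35383 − 5.35175/5.95360 = 83.4869 − 0.898910 = 82.5880 atm
% deviation = (82.5880 − 80.5384)/80.5384 × 100% = 2.54%

2.54 %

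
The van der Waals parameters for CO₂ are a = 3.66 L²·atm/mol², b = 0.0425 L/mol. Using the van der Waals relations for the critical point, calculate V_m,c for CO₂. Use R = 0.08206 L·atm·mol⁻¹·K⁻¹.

For a van der Waals gas, V_m,c = 3b.
V_m,c = 3×0.0425 = 0.1275 L/mol

V_m,c ≈ 0.1275 L/mol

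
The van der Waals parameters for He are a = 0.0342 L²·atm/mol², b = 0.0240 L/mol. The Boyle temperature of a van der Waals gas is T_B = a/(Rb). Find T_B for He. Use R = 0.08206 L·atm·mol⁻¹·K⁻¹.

For a van der Waals gas the second virial coefficient B₂ = b − a/(RT) vanishes at T_B = a/(Rb).
T_B = 0.0342/(0.08206×0.0240) = 0.0342/0.0019694 = 17.37 K

T_B ≈ 17.37 K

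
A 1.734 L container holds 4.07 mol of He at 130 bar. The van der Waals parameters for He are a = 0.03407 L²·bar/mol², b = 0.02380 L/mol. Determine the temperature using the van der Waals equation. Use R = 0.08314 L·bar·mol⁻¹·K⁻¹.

T ≈ 629.9 K

T = (P + a n²/V²)(V − nb)/(nR)
P + a n²/V² = 130 + (0.03407)(4.07)²/(1.734)² = 130.19 bar
V − nb = 1.734 − (4.07)(0.02380) = 1.6371 L
T = (130.19)(1.6371)/((4.07)(0.08314)) = 629.9 K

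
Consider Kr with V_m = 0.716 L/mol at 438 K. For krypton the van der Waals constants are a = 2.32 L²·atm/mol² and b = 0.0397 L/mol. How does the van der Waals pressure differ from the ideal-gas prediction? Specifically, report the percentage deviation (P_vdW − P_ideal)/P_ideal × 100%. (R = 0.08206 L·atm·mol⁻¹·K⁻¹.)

-3.14 %

Ideal: P_ideal = RT/V_m = (0.08206)(438)/0.716 = 50.1987 atm
vdW: P = RT/(V_m − b) − a/V_m² = 35.9423/0.676300 − 2.32/0.512656 = 53.1455 − 4.52545 = 48.6201 atm
% deviation = (48.6201 − 50.1987)/50.1987 × 100% = -3.14%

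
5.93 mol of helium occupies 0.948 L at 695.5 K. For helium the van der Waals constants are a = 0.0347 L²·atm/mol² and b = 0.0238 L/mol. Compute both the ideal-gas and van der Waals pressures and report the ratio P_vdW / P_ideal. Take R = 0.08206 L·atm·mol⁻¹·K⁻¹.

P_vdW / P_ideal ≈ 1.171

Ideal: P_ideal = nRT/V = (5.93)(0.08206)(695.5)/0.948 = 357.006 atm
vdW: P = nRT/(V − nb) − a n²/V² = 338.441/0.806866 − 1.22022/0.898704 = 419.451 − 1.35776 = 418.093 atm
Ratio = 418.093/357.006 = 1.171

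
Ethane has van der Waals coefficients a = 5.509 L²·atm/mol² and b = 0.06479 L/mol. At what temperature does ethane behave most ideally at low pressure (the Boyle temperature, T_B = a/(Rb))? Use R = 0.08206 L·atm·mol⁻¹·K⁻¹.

For a van der Waals gas the second virial coefficient B₂ = b − a/(RT) vanishes at T_B = a/(Rb).
T_B = 5.509/(0.08206×0.06479) = 5.509/0.0053167 = 1036 K

T_B ≈ 1036 K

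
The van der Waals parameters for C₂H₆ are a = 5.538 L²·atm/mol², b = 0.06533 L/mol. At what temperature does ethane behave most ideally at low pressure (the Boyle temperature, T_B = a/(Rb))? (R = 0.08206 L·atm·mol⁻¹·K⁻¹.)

For a van der Waals gas the second virial coefficient B₂ = b − a/(RT) vanishes at T_B = a/(Rb).
T_B = 5.538/(0.08206×0.06533) = 5.538/0.0053610 = 1033 K

T_B ≈ 1033 K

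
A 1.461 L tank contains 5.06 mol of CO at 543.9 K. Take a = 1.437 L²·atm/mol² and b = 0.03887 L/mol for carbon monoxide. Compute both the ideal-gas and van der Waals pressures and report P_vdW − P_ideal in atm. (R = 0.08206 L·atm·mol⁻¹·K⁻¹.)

Ideal: P_ideal = nRT/V = (5.06)(0.08206)(543.9)/1.461 = 154.579 atm
vdW: P = nRT/(V − nb) − a n²/V² = 225.840/1.26432 − 36.7924/2.13452 = 178.626 − 17.2368 = 161.389 atm
ΔP = 161.389 − 154.579 = 6.81 atm

ΔP ≈ 6.81 atm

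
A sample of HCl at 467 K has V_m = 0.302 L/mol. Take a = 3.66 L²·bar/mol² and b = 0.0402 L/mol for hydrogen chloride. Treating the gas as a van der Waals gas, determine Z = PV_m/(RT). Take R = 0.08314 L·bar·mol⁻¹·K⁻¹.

P = RT/(V_m − b) − a/V_m² = (0.08314)(467)/(0.302 − 0.0402) − 3.66/(0.302)²
  = 38.826/0.26180 − 40.130 = 148.30 − 40.130 = 108.17 bar
Z = PV_m/(RT) = (108.17)(0.302)/((0.08314)(467)) = 32.667/38.826 = 0.8414

Z ≈ 0.8414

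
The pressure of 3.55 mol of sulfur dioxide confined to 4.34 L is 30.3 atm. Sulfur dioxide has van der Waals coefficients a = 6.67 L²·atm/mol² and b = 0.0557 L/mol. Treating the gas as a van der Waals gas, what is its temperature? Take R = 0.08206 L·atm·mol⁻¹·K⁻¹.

T = (P + a n²/V²)(V − nb)/(nR)
P + a n²/V² = 30.3 + (6.67)(3.55)²/(4.34)² = 34.763 atm
V − nb = 4.34 − (3.55)(0.0557) = 4.1423 L
T = (34.763)(4.1423)/((3.55)(0.08206)) = 494.3 K

T ≈ 494.3 K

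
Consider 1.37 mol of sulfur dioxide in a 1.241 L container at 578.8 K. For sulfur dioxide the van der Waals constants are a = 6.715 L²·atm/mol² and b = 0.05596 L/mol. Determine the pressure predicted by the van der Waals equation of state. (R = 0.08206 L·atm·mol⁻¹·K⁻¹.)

P = nRT/(V − nb) − a n²/V²
nRT/(V − nb) = (1.37)(0.08206)(578.8)/(1.241 − 1.37×0.05596) = 65.070/1.1643 = 55.888 atm
a n²/V² = (6.715)(1.37)²/(1.241)² = 8.1836 atm
P = 55.888 − 8.1836 = 47.70 atm

P ≈ 47.70 atm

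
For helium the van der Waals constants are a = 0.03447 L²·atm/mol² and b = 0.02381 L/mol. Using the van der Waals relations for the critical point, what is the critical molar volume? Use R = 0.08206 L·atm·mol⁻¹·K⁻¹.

V_m,c ≈ 0.07143 L/mol

For a van der Waals gas, V_m,c = 3b.
V_m,c = 3×0.02381 = 0.07143 L/mol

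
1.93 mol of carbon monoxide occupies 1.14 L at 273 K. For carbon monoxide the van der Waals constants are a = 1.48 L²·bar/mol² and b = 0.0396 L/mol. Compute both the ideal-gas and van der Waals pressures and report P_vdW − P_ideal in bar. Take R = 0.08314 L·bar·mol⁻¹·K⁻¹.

ΔP ≈ -1.481 bar

Ideal: P_ideal = nRT/V = (1.93)(0.08314)(273)/1.14 = 38.4260 bar
vdW: P = nRT/(V − nb) − a n²/V² = 43.8056/1.06357 − 5.51285/1.29960 = 41.1873 − 4.24196 = 36.9453 bar
ΔP = 36.9453 − 38.4260 = -1.481 bar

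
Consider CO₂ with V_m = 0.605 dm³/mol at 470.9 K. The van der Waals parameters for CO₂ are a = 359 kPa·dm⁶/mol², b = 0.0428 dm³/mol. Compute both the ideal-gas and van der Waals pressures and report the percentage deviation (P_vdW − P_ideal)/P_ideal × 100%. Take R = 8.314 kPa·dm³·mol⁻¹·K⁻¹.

-7.54 %

Ideal: P_ideal = RT/V_m = (8.314)(470.9)/0.605 = 6471.18 kPa
vdW: P = RT/(V_m − b) − a/V_m² = 3915.06/0.562200 − 359/0.366025 = 6963.82 − 980.807 = 5983.01 kPa
% deviation = (5983.01 − 6471.18)/6471.18 × 100% = -7.54%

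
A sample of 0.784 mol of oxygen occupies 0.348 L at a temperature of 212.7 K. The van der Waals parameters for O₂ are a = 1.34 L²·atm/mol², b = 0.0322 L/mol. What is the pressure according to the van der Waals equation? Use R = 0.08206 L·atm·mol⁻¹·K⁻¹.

P = nRT/(V − nb) − a n²/V²
nRT/(V − nb) = (0.784)(0.08206)(212.7)/(0.348 − 0.784×0.0322) = 13.684/0.32276 = 42.397 atm
a n²/V² = (1.34)(0.784)²/(0.348)² = 6.8011 atm
P = 42.397 − 6.8011 = 35.60 atm

P ≈ 35.60 atm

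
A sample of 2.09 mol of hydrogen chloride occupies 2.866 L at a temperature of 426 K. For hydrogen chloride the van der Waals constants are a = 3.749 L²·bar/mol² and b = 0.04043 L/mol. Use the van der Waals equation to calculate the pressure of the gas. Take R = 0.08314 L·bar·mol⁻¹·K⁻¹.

P ≈ 24.62 bar

P = nRT/(V − nb) − a n²/V²
nRT/(V − nb) = (2.09)(0.08314)(426)/(2.866 − 2.09×0.04043) = 74.023/2.7815 = 26.613 bar
a n²/V² = (3.749)(2.09)²/(2.866)² = 1.9937 bar
P = 26.613 − 1.9937 = 24.62 bar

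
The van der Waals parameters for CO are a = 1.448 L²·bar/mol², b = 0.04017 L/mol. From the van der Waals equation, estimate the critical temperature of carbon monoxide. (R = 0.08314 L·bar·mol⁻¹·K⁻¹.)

For a van der Waals gas, T_c = 8a/(27Rb).
T_c = 8×1.448/(27×0.08314×0.04017) = 11.584/0.090173 = 128.5 K

T_c ≈ 128.5 K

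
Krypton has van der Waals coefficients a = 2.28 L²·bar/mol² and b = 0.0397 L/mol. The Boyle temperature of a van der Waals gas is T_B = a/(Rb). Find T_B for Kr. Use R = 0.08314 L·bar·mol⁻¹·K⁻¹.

T_B ≈ 690.8 K

For a van der Waals gas the second virial coefficient B₂ = b − a/(RT) vanishes at T_B = a/(Rb).
T_B = 2.28/(0.08314×0.0397) = 2.28/0.0033007 = 690.8 K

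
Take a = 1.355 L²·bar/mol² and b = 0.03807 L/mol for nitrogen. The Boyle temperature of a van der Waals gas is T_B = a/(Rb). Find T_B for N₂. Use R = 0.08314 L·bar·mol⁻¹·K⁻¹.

T_B ≈ 428.1 K

For a van der Waals gas the second virial coefficient B₂ = b − a/(RT) vanishes at T_B = a/(Rb).
T_B = 1.355/(0.08314×0.03807) = 1.355/0.0031651 = 428.1 K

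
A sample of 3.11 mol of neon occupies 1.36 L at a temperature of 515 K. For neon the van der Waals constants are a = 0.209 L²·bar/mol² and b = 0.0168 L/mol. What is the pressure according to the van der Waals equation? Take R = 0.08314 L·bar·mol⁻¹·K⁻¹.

P ≈ 100.7 bar

P = nRT/(V − nb) − a n²/V²
nRT/(V − nb) = (3.11)(0.08314)(515)/(1.36 − 3.11×0.0168) = 133.16/1.3078 = 101.82 bar
a n²/V² = (0.209)(3.11)²/(1.36)² = 1.0929 bar
P = 101.82 − 1.0929 = 100.7 bar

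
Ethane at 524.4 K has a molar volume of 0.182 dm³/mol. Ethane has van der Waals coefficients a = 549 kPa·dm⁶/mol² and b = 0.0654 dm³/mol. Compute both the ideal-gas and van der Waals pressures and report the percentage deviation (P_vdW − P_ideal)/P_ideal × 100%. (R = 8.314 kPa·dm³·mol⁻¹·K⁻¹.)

-13.10 %

Ideal: P_ideal = RT/V_m = (8.314)(524.4)/0.182 = 23955.3 kPa
vdW: P = RT/(V_m − b) − a/V_m² = 4359.86/0.116600 − 549/0.0331240 = 37391.6 − 16574.1 = 20817.5 kPa
% deviation = (20817.5 − 23955.3)/23955.3 × 100% = -13.10%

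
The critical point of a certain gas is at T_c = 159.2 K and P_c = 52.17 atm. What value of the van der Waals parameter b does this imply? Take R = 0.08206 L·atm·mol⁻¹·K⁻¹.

b ≈ 0.03130 L/mol

From T_c = 8a/(27Rb) and P_c = a/(27b²): b = R T_c/(8 P_c).
b = (0.08206)(159.2)/(8×52.17) = 13.064/417.36 = 0.03130 L/mol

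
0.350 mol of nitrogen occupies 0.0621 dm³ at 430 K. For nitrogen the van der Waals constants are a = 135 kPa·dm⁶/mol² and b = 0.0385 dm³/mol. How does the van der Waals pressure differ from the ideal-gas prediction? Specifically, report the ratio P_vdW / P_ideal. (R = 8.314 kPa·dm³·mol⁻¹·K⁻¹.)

Ideal: P_ideal = nRT/V = (0.350)(8.314)(430)/0.0621 = 20149.1 kPa
vdW: P = nRT/(V − nb) − a n²/V² = 1251.26/0.0486250 − 16.5375/0.00385641 = 25732.9 − 4288.31 = 21444.6 kPa
Ratio = 21444.6/20149.1 = 1.064

P_vdW / P_ideal ≈ 1.064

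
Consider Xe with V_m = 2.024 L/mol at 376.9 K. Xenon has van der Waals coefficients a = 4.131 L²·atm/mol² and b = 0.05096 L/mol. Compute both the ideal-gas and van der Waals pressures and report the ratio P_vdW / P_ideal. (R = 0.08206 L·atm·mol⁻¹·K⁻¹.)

Ideal: P_ideal = RT/V_m = (0.08206)(376.9)/2.024 = 15.2808 atm
vdW: P = RT/(V_m − b) − a/V_m² = 30.9284/1.97304 − 4.131/4.09658 = 15.6755 − 1.00840 = 14.6671 atm
Ratio = 14.6671/15.2808 = 0.9598

P_vdW / P_ideal ≈ 0.9598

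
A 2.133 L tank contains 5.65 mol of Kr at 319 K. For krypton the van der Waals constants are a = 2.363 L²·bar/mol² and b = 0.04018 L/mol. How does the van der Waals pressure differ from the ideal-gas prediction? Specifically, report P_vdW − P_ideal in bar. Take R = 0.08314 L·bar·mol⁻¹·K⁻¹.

ΔP ≈ -8.212 bar

Ideal: P_ideal = nRT/V = (5.65)(0.08314)(319)/2.133 = 70.2519 bar
vdW: P = nRT/(V − nb) − a n²/V² = 149.847/1.90598 − 75.4329/4.54969 = 78.6194 − 16.5798 = 62.0396 bar
ΔP = 62.0396 − 70.2519 = -8.212 bar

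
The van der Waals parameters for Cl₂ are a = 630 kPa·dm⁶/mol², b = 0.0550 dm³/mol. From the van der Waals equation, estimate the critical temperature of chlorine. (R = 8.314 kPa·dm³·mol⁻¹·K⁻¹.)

T_c ≈ 408.2 K

For a van der Waals gas, T_c = 8a/(27Rb).
T_c = 8×630/(27×8.314×0.0550) = 5040.0/12.346 = 408.2 K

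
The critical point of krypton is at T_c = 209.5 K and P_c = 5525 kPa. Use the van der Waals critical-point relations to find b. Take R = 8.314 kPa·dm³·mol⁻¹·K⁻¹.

From T_c = 8a/(27Rb) and P_c = a/(27b²): b = R T_c/(8 P_c).
b = (8.314)(209.5)/(8×5525) = 1741.8/44200 = 0.03941 dm³/mol

b ≈ 0.03941 dm³/mol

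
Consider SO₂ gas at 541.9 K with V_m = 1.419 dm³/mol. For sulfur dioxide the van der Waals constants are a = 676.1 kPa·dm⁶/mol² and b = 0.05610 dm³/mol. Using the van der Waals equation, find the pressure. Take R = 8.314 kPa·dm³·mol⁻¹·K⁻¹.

P ≈ 2970 kPa

P = RT/(V_m − b) − a/V_m²
RT/(V_m − b) = (8.314)(541.9)/(1.419 − 0.05610) = 4505.4/1.3629 = 3305.7 kPa
a/V_m² = 676.1/(1.419)² = 335.77 kPa
P = 3305.7 − 335.77 = 2970 kPa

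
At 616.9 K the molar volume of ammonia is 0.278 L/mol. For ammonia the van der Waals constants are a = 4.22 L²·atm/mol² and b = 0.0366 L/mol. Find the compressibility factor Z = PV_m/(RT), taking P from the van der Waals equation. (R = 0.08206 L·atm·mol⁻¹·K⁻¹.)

P = RT/(V_m − b) − a/V_m² = (0.08206)(616.9)/(0.278 − 0.0366) − 4.22/(0.278)²
  = 50.623/0.24140 − 54.604 = 209.71 − 54.604 = 155.11 atm
Z = PV_m/(RT) = (155.11)(0.278)/((0.08206)(616.9)) = 43.121/50.623 = 0.8518

Z ≈ 0.8518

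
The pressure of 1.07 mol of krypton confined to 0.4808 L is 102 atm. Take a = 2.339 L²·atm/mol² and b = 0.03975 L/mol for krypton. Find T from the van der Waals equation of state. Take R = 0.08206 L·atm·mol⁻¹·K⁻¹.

T = (P + a n²/V²)(V − nb)/(nR)
P + a n²/V² = 102 + (2.339)(1.07)²/(0.4808)² = 113.58 atm
V − nb = 0.4808 − (1.07)(0.03975) = 0.43827 L
T = (113.58)(0.43827)/((1.07)(0.08206)) = 566.9 K

T ≈ 566.9 K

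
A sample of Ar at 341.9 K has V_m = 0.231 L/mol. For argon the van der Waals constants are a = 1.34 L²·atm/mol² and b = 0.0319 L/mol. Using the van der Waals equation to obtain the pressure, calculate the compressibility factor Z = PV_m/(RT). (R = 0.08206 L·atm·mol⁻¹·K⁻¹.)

P = RT/(V_m − b) − a/V_m² = (0.08206)(341.9)/(0.231 − 0.0319) − 1.34/(0.231)²
  = 28.056/0.19910 − 25.112 = 140.91 − 25.112 = 115.80 atm
Z = PV_m/(RT) = (115.80)(0.231)/((0.08206)(341.9)) = 26.750/28.056 = 0.9535

Z ≈ 0.9535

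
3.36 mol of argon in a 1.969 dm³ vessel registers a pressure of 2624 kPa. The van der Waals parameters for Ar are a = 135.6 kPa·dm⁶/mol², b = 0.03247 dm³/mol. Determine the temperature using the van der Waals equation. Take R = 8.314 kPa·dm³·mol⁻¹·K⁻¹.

T ≈ 201.0 K

T = (P + a n²/V²)(V − nb)/(nR)
P + a n²/V² = 2624 + (135.6)(3.36)²/(1.969)² = 3018.9 kPa
V − nb = 1.969 − (3.36)(0.03247) = 1.8599 dm³
T = (3018.9)(1.8599)/((3.36)(8.314)) = 201.0 K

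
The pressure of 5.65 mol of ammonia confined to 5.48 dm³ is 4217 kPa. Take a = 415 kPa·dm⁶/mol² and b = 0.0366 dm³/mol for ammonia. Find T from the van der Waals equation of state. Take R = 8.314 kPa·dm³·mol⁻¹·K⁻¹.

T = (P + a n²/V²)(V − nb)/(nR)
P + a n²/V² = 4217 + (415)(5.65)²/(5.48)² = 4658.1 kPa
V − nb = 5.48 − (5.65)(0.0366) = 5.2732 dm³
T = (4658.1)(5.2732)/((5.65)(8.314)) = 522.9 K

T ≈ 522.9 K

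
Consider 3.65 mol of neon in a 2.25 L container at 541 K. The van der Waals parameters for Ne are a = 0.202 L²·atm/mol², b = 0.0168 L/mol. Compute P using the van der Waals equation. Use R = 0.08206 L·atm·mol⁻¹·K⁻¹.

P = nRT/(V − nb) − a n²/V²
nRT/(V − nb) = (3.65)(0.08206)(541)/(2.25 − 3.65×0.0168) = 162.04/2.1887 = 74.035 atm
a n²/V² = (0.202)(3.65)²/(2.25)² = 0.53158 atm
P = 74.035 − 0.53158 = 73.50 atm

P ≈ 73.50 atm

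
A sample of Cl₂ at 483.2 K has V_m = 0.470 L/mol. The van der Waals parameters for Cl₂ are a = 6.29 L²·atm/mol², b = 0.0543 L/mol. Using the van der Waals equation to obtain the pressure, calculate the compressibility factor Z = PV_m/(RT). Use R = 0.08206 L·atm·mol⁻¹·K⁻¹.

P = RT/(V_m − b) − a/V_m² = (0.08206)(483.2)/(0.470 − 0.0543) − 6.29/(0.470)²
  = 39.651/0.41570 − 28.474 = 95.384 − 28.474 = 66.910 atm
Z = PV_m/(RT) = (66.910)(0.470)/((0.08206)(483.2)) = 31.448/39.651 = 0.7931

Z ≈ 0.7931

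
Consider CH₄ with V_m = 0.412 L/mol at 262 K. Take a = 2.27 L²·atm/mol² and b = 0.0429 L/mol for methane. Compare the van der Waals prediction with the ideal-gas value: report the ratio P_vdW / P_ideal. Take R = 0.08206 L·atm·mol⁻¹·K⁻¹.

P_vdW / P_ideal ≈ 0.8600

Ideal: P_ideal = RT/V_m = (0.08206)(262)/0.412 = 52.1838 atm
vdW: P = RT/(V_m − b) − a/V_m² = 21.4997/0.369100 − 2.27/0.169744 = 58.2490 − 13.3731 = 44.8759 atm
Ratio = 44.8759/52.1838 = 0.8600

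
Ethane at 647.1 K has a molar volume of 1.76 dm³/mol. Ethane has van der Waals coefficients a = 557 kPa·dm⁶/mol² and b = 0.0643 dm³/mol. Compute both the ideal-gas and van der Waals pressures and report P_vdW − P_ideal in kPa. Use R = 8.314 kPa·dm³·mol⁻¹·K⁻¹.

ΔP ≈ -63.9 kPa

Ideal: P_ideal = RT/V_m = (8.314)(647.1)/1.76 = 3056.81 kPa
vdW: P = RT/(V_m − b) − a/V_m² = 5379.99/1.69570 − 557/3.09760 = 3172.73 − 179.817 = 2992.91 kPa
ΔP = 2992.91 − 3056.81 = -63.9 kPa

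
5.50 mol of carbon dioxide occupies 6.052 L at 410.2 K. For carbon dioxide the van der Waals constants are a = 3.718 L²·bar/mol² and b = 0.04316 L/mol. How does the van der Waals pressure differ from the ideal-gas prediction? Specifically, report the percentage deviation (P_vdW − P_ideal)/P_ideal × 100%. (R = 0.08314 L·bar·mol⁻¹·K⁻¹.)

-5.83 %

Ideal: P_ideal = nRT/V = (5.50)(0.08314)(410.2)/6.052 = 30.9934 bar
vdW: P = nRT/(V − nb) − a n²/V² = 187.572/5.81462 − 112.470/36.6267 = 32.2587 − 3.07071 = 29.1880 bar
% deviation = (29.1880 − 30.9934)/30.9934 × 100% = -5.83%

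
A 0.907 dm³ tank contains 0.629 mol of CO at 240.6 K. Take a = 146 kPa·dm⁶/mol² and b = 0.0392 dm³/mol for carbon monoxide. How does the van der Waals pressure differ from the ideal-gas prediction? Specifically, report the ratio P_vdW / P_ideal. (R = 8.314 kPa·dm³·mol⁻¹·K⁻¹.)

P_vdW / P_ideal ≈ 0.9773

Ideal: P_ideal = nRT/V = (0.629)(8.314)(240.6)/0.907 = 1387.23 kPa
vdW: P = nRT/(V − nb) − a n²/V² = 1258.22/0.882343 − 57.7636/0.822649 = 1426.00 − 70.2166 = 1355.78 kPa
Ratio = 1355.78/1387.23 = 0.9773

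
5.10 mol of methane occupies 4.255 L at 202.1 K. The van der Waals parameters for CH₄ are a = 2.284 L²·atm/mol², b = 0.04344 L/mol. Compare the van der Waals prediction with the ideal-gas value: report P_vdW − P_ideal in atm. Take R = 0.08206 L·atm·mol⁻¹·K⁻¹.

ΔP ≈ -2.189 atm

Ideal: P_ideal = nRT/V = (5.10)(0.08206)(202.1)/4.255 = 19.8778 atm
vdW: P = nRT/(V − nb) − a n²/V² = 84.5801/4.03346 − 59.4068/18.1050 = 20.9696 − 3.28124 = 17.6884 atm
ΔP = 17.6884 − 19.8778 = -2.189 atm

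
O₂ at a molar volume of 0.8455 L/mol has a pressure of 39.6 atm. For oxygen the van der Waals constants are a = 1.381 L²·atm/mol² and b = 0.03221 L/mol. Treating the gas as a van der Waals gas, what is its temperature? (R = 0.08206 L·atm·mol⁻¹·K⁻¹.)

T ≈ 411.6 K

T = (P + a/V_m²)(V_m − b)/R
P + a/V_m² = 39.6 + 1.381/(0.8455)² = 41.532 atm
V_m − b = 0.8455 − 0.03221 = 0.81329 L/mol
T = (41.532)(0.81329)/0.08206 = 411.6 K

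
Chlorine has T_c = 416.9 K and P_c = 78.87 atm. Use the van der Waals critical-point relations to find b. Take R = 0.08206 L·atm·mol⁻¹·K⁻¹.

From T_c = 8a/(27Rb) and P_c = a/(27b²): b = R T_c/(8 P_c).
b = (0.08206)(416.9)/(8×78.87) = 34.211/630.96 = 0.05422 L/mol

b ≈ 0.05422 L/mol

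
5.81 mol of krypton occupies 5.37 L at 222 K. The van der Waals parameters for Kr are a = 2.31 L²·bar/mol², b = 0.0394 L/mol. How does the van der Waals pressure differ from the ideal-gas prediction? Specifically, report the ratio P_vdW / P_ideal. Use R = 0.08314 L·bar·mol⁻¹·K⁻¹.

P_vdW / P_ideal ≈ 0.9091

Ideal: P_ideal = nRT/V = (5.81)(0.08314)(222)/5.37 = 19.9694 bar
vdW: P = nRT/(V − nb) − a n²/V² = 107.236/5.14109 − 77.9766/28.8369 = 20.8586 − 2.70406 = 18.1545 bar
Ratio = 18.1545/19.9694 = 0.9091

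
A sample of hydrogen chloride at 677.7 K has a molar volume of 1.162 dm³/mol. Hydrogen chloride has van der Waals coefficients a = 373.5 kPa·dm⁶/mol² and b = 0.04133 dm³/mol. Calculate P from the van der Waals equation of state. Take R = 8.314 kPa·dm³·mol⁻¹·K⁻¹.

P = RT/(V_m − b) − a/V_m²
RT/(V_m − b) = (8.314)(677.7)/(1.162 − 0.04133) = 5634.4/1.1207 = 5027.6 kPa
a/V_m² = 373.5/(1.162)² = 276.62 kPa
P = 5027.6 − 276.62 = 4751 kPa

P ≈ 4751 kPa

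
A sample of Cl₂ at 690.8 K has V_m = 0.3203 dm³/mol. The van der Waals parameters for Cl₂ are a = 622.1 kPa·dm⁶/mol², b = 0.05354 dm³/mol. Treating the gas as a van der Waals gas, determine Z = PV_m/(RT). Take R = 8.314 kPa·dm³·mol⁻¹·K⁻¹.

P = RT/(V_m − b) − a/V_m² = (8.314)(690.8)/(0.3203 − 0.05354) − 622.1/(0.3203)²
  = 5743.3/0.26676 − 6063.8 = 21530 − 6063.8 = 15466 kPa
Z = PV_m/(RT) = (15466)(0.3203)/((8.314)(690.8)) = 4953.8/5743.3 = 0.8625

Z ≈ 0.8625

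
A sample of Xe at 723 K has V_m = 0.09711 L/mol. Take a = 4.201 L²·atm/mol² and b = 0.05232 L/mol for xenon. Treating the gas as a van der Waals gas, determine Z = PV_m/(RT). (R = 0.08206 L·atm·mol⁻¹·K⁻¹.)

Z ≈ 1.439

P = RT/(V_m − b) − a/V_m² = (0.08206)(723)/(0.09711 − 0.05232) − 4.201/(0.09711)²
  = 59.329/0.044790 − 445.48 = 1324.6 − 445.48 = 879.1 atm
Z = PV_m/(RT) = (879.1)(0.09711)/((0.08206)(723)) = 85.369/59.329 = 1.439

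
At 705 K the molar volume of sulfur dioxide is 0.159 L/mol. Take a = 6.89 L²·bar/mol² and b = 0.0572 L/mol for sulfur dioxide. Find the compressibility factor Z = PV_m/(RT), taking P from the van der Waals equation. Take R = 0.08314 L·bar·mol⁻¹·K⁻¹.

P = RT/(V_m − b) − a/V_m² = (0.08314)(705)/(0.159 − 0.0572) − 6.89/(0.159)²
  = 58.614/0.10180 − 272.54 = 575.78 − 272.54 = 303.24 bar
Z = PV_m/(RT) = (303.24)(0.159)/((0.08314)(705)) = 48.215/58.614 = 0.8226

Z ≈ 0.8226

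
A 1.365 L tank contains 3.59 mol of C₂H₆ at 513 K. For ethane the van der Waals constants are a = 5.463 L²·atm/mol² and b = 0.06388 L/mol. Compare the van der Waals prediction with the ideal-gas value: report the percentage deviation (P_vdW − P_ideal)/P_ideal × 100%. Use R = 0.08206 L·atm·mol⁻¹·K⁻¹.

Ideal: P_ideal = nRT/V = (3.59)(0.08206)(513)/1.365 = 110.716 atm
vdW: P = nRT/(V − nb) − a n²/V² = 151.127/1.13567 − 70.4077/1.86323 = 133.073 − 37.7880 = 95.285 atm
% deviation = (95.285 − 110.716)/110.716 × 100% = -13.94%

-13.94 %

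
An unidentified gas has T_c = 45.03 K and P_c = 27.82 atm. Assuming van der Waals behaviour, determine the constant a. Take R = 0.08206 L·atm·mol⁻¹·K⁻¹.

a ≈ 0.2071 L²·atm/mol²

From T_c = 8a/(27Rb) and P_c = a/(27b²): a = 27 R² T_c²/(64 P_c).
a = 27×(0.08206)²×(45.03)²/(64×27.82) = 368.66/1780.5 = 0.2071 L²·atm/mol²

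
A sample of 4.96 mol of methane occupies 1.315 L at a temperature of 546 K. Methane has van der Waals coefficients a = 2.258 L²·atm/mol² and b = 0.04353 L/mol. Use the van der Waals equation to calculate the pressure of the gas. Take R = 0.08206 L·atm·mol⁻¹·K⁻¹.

P ≈ 170.1 atm

P = nRT/(V − nb) − a n²/V²
nRT/(V − nb) = (4.96)(0.08206)(546)/(1.315 − 4.96×0.04353) = 222.23/1.0991 = 202.19 atm
a n²/V² = (2.258)(4.96)²/(1.315)² = 32.124 atm
P = 202.19 − 32.124 = 170.1 atm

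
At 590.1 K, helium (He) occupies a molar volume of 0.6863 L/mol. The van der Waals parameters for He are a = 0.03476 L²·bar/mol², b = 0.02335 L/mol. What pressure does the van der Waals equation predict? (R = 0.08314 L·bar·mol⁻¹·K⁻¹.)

P ≈ 73.93 bar

P = RT/(V_m − b) − a/V_m²
RT/(V_m − b) = (0.08314)(590.1)/(0.6863 − 0.02335) = 49.061/0.66295 = 74.004 bar
a/V_m² = 0.03476/(0.6863)² = 0.073799 bar
P = 74.004 − 0.073799 = 73.93 bar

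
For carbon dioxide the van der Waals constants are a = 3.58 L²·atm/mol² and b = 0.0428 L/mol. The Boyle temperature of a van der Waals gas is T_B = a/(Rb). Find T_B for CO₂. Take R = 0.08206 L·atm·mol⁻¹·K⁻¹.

For a van der Waals gas the second virial coefficient B₂ = b − a/(RT) vanishes at T_B = a/(Rb).
T_B = 3.58/(0.08206×0.0428) = 3.58/0.0035122 = 1019 K

T_B ≈ 1019 K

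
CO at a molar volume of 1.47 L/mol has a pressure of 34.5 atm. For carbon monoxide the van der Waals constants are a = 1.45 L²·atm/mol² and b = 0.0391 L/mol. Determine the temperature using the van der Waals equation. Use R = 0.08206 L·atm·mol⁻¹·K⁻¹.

T = (P + a/V_m²)(V_m − b)/R
P + a/V_m² = 34.5 + 1.45/(1.47)² = 35.171 atm
V_m − b = 1.47 − 0.0391 = 1.4309 L/mol
T = (35.171)(1.4309)/0.08206 = 613.3 K

T ≈ 613.3 K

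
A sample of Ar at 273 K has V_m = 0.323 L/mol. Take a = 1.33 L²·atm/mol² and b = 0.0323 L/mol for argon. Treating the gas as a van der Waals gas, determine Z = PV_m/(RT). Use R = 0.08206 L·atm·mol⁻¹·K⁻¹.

P = RT/(V_m − b) − a/V_m² = (0.08206)(273)/(0.323 − 0.0323) − 1.33/(0.323)²
  = 22.402/0.29070 − 12.748 = 77.062 − 12.748 = 64.314 atm
Z = PV_m/(RT) = (64.314)(0.323)/((0.08206)(273)) = 20.773/22.402 = 0.9273

Z ≈ 0.9273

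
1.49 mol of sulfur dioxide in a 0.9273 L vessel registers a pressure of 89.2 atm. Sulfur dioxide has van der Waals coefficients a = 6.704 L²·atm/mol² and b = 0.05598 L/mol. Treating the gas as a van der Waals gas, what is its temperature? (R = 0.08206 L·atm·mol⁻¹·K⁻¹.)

T = (P + a n²/V²)(V − nb)/(nR)
P + a n²/V² = 89.2 + (6.704)(1.49)²/(0.9273)² = 106.51 atm
V − nb = 0.9273 − (1.49)(0.05598) = 0.84389 L
T = (106.51)(0.84389)/((1.49)(0.08206)) = 735.1 K

T ≈ 735.1 K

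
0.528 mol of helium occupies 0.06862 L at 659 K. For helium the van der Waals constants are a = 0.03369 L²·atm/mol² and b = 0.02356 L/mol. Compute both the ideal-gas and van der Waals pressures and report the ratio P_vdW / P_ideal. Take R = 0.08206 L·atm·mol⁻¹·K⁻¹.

P_vdW / P_ideal ≈ 1.217

Ideal: P_ideal = nRT/V = (0.528)(0.08206)(659)/0.06862 = 416.102 atm
vdW: P = nRT/(V − nb) − a n²/V² = 28.5529/0.0561803 − 0.00939223/0.00470870 = 508.237 − 1.99465 = 506.242 atm
Ratio = 506.242/416.102 = 1.217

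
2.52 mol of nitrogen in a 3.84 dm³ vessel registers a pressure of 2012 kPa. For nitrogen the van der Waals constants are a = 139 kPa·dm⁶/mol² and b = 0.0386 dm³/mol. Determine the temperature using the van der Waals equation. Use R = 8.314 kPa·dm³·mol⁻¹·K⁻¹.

T ≈ 370.1 K

T = (P + a n²/V²)(V − nb)/(nR)
P + a n²/V² = 2012 + (139)(2.52)²/(3.84)² = 2071.9 kPa
V − nb = 3.84 − (2.52)(0.0386) = 3.7427 dm³
T = (2071.9)(3.7427)/((2.52)(8.314)) = 370.1 K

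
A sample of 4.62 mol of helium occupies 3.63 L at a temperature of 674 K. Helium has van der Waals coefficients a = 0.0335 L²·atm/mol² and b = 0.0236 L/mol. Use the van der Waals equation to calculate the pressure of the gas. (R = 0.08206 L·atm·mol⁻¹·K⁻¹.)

P ≈ 72.52 atm

P = nRT/(V − nb) − a n²/V²
nRT/(V − nb) = (4.62)(0.08206)(674)/(3.63 − 4.62×0.0236) = 255.52/3.5210 = 72.570 atm
a n²/V² = (0.0335)(4.62)²/(3.63)² = 0.054264 atm
P = 72.570 − 0.054264 = 72.52 atm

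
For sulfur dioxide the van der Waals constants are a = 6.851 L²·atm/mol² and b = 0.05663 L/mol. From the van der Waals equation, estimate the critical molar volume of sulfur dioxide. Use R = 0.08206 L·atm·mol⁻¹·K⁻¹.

For a van der Waals gas, V_m,c = 3b.
V_m,c = 3×0.05663 = 0.1699 L/mol

V_m,c ≈ 0.1699 L/mol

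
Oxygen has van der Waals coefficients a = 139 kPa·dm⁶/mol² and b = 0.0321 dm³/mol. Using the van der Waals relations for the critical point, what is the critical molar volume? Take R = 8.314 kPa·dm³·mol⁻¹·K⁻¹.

For a van der Waals gas, V_m,c = 3b.
V_m,c = 3×0.0321 = 0.09630 dm³/mol

V_m,c ≈ 0.09630 dm³/mol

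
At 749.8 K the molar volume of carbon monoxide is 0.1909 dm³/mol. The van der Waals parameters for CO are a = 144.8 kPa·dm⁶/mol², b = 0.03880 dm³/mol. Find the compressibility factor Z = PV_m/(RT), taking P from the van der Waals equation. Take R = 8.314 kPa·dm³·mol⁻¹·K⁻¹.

P = RT/(V_m − b) − a/V_m² = (8.314)(749.8)/(0.1909 − 0.03880) − 144.8/(0.1909)²
  = 6233.8/0.15210 − 3973.3 = 40985 − 3973.3 = 37012 kPa
Z = PV_m/(RT) = (37012)(0.1909)/((8.314)(749.8)) = 7065.6/6233.8 = 1.133

Z ≈ 1.133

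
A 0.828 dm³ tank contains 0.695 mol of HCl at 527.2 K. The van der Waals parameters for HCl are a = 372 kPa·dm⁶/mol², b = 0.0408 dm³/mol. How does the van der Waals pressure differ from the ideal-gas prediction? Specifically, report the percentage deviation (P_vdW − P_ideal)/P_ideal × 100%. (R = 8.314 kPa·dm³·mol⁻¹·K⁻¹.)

Ideal: P_ideal = nRT/V = (0.695)(8.314)(527.2)/0.828 = 3679.09 kPa
vdW: P = nRT/(V − nb) − a n²/V² = 3046.28/0.799644 − 179.685/0.685584 = 3809.55 − 262.090 = 3547.46 kPa
% deviation = (3547.46 − 3679.09)/3679.09 × 100% = -3.58%

-3.58 %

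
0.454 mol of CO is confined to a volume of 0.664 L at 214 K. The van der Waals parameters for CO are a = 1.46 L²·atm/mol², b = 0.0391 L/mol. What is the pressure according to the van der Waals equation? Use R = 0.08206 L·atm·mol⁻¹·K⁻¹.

P = nRT/(V − nb) − a n²/V²
nRT/(V − nb) = (0.454)(0.08206)(214)/(0.664 − 0.454×0.0391) = 7.9726/0.64625 = 12.337 atm
a n²/V² = (1.46)(0.454)²/(0.664)² = 0.68254 atm
P = 12.337 − 0.68254 = 11.65 atm

P ≈ 11.65 atm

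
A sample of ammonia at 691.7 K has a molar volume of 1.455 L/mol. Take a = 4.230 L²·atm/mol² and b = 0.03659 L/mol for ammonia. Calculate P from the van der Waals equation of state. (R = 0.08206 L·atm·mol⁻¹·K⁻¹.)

P = RT/(V_m − b) − a/V_m²
RT/(V_m − b) = (0.08206)(691.7)/(1.455 − 0.03659) = 56.761/1.4184 = 40.018 atm
a/V_m² = 4.230/(1.455)² = 1.9981 atm
P = 40.018 − 1.9981 = 38.02 atm

P ≈ 38.02 atm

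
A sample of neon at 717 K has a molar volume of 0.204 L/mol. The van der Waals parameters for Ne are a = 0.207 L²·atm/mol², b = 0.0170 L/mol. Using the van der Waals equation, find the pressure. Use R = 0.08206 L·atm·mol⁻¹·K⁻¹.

P = RT/(V_m − b) − a/V_m²
RT/(V_m − b) = (0.08206)(717)/(0.204 − 0.0170) = 58.837/0.18700 = 314.64 atm
a/V_m² = 0.207/(0.204)² = 4.9740 atm
P = 314.64 − 4.9740 = 309.7 atm

P ≈ 309.7 atm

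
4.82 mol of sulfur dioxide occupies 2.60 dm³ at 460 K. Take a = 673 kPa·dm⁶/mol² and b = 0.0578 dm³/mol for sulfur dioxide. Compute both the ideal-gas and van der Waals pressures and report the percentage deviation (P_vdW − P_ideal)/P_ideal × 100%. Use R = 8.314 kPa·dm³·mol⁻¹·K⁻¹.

-20.62 %

Ideal: P_ideal = nRT/V = (4.82)(8.314)(460)/2.60 = 7089.92 kPa
vdW: P = nRT/(V − nb) − a n²/V² = 18433.8/2.32140 − 15635.4/6.76000 = 7940.81 − 2312.93 = 5627.88 kPa
% deviation = (5627.88 − 7089.92)/7089.92 × 100% = -20.62%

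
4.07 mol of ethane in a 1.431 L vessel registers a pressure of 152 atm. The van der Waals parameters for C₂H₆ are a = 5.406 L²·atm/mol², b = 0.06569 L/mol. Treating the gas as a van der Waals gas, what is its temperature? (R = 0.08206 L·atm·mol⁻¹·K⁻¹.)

T ≈ 681.9 K

T = (P + a n²/V²)(V − nb)/(nR)
P + a n²/V² = 152 + (5.406)(4.07)²/(1.431)² = 195.73 atm
V − nb = 1.431 − (4.07)(0.06569) = 1.1636 L
T = (195.73)(1.1636)/((4.07)(0.08206)) = 681.9 K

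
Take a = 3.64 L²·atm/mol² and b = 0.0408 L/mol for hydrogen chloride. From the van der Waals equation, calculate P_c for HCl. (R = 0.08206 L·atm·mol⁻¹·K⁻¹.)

P_c ≈ 80.99 atm

For a van der Waals gas, P_c = a/(27b²).
P_c = 3.64/(27×(0.0408)²) = 3.64/0.044945 = 80.99 atm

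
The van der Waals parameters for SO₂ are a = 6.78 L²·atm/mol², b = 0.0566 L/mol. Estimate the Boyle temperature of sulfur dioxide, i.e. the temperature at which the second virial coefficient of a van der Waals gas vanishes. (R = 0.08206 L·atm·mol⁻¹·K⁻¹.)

For a van der Waals gas the second virial coefficient B₂ = b − a/(RT) vanishes at T_B = a/(Rb).
T_B = 6.78/(0.08206×0.0566) = 6.78/0.0046446 = 1460 K

T_B ≈ 1460 K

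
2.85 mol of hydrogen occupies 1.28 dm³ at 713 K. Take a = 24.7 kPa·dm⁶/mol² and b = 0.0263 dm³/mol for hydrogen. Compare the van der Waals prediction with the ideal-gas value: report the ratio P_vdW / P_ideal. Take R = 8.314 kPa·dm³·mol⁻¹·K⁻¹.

Ideal: P_ideal = nRT/V = (2.85)(8.314)(713)/1.28 = 13198.8 kPa
vdW: P = nRT/(V − nb) − a n²/V² = 16894.5/1.20505 − 200.626/1.63840 = 14019.8 − 122.452 = 13897.3 kPa
Ratio = 13897.3/13198.8 = 1.053

P_vdW / P_ideal ≈ 1.053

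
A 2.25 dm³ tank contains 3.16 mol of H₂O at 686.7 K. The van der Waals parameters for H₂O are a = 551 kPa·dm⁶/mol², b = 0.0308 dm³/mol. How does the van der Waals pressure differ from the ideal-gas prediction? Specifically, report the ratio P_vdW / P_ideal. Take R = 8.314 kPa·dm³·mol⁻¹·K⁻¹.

P_vdW / P_ideal ≈ 0.9097

Ideal: P_ideal = nRT/V = (3.16)(8.314)(686.7)/2.25 = 8018.29 kPa
vdW: P = nRT/(V − nb) − a n²/V² = 18041.1/2.15267 − 5502.07/5.06250 = 8380.80 − 1086.83 = 7293.97 kPa
Ratio = 7293.97/8018.29 = 0.9097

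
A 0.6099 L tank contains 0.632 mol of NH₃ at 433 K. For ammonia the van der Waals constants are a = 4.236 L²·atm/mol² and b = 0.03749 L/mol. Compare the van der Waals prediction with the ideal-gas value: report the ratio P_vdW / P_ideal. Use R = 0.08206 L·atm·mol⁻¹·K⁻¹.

P_vdW / P_ideal ≈ 0.9169

Ideal: P_ideal = nRT/V = (0.632)(0.08206)(433)/0.6099 = 36.8195 atm
vdW: P = nRT/(V − nb) − a n²/V² = 22.4562/0.586206 − 1.69196/0.371978 = 38.3077 − 4.54855 = 33.7592 atm
Ratio = 33.7592/36.8195 = 0.9169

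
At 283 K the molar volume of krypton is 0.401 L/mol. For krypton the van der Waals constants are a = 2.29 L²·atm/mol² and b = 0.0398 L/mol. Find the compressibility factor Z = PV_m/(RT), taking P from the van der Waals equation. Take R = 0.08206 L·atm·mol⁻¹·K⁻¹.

Z ≈ 0.8643

P = RT/(V_m − b) − a/V_m² = (0.08206)(283)/(0.401 − 0.0398) − 2.29/(0.401)²
  = 23.223/0.36120 − 14.241 = 64.294 − 14.241 = 50.053 atm
Z = PV_m/(RT) = (50.053)(0.401)/((0.08206)(283)) = 20.071/23.223 = 0.8643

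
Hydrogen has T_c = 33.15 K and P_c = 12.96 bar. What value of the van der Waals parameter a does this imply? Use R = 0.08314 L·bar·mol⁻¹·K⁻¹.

From T_c = 8a/(27Rb) and P_c = a/(27b²): a = 27 R² T_c²/(64 P_c).
a = 27×(0.08314)²×(33.15)²/(64×12.96) = 205.09/829.44 = 0.2473 L²·bar/mol²

a ≈ 0.2473 L²·bar/mol²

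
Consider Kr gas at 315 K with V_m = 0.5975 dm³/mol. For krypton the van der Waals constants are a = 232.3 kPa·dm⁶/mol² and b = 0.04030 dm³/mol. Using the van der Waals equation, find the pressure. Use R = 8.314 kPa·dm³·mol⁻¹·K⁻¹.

P = RT/(V_m − b) − a/V_m²
RT/(V_m − b) = (8.314)(315)/(0.5975 − 0.04030) = 2618.9/0.55720 = 4700.1 kPa
a/V_m² = 232.3/(0.5975)² = 650.69 kPa
P = 4700.1 − 650.69 = 4049 kPa

P ≈ 4049 kPa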